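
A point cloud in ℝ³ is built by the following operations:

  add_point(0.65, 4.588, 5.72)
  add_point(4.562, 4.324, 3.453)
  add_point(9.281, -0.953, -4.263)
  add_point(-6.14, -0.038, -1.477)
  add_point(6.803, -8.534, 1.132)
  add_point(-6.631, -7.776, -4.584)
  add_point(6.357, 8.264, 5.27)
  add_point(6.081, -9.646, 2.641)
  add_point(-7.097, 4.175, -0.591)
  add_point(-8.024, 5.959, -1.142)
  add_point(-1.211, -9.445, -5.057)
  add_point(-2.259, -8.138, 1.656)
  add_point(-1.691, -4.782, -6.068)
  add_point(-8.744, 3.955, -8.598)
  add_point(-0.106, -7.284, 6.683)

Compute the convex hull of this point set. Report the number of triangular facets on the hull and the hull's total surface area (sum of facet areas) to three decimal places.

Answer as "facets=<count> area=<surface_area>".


Extreme-point indices: [0, 2, 4, 5, 6, 7, 9, 10, 11, 12, 13, 14] — 12 of 15 on the boundary.

Triangle areas on the boundary:
  f1: (p6, p2, p13) → 127.0890
  f2: (p14, p6, p7) → 65.3946
  f3: (p9, p6, p13) → 53.1152
  f4: (p12, p2, p13) → 63.1874
  f5: (p12, p10, p13) → 14.7238
  f6: (p12, p10, p2) → 27.6794
  f7: (p4, p10, p2) → 48.8345
  f8: (p4, p10, p7) → 10.1315
  f9: (p4, p6, p2) → 65.1346
  f10: (p4, p6, p7) → 16.2919
  f11: (p5, p10, p13) → 32.6897
  f12: (p5, p9, p13) → 48.6018
  f13: (p5, p9, p14) → 90.8817
  f14: (p11, p14, p7) → 20.9931
  f15: (p11, p10, p7) → 29.4457
  f16: (p11, p5, p14) → 6.0096
  f17: (p11, p5, p10) → 18.8979
  f18: (p0, p14, p6) → 32.6018
  f19: (p0, p9, p6) → 31.7687
  f20: (p0, p9, p14) → 66.0030
Σ area = 869.475

Euler characteristic 12−30+20 = 2 ✓

facets=20 area=869.475


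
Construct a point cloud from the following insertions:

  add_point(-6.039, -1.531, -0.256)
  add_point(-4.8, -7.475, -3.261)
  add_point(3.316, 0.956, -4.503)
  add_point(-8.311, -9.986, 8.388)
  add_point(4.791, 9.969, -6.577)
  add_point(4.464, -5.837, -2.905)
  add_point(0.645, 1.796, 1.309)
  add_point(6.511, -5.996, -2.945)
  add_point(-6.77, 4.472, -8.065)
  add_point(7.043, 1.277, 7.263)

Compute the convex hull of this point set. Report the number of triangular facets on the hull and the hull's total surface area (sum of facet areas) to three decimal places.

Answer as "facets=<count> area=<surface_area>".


facets=8 area=811.818

Points on the hull: [1, 3, 4, 7, 8, 9] (6 of 10).

Area of each hull facet:
  f1: (p8, p9, p3) → 182.6157
  f2: (p4, p8, p9) → 106.3044
  f3: (p7, p9, p3) → 113.0136
  f4: (p7, p4, p9) → 95.5935
  f5: (p7, p4, p8) → 101.3810
  f6: (p1, p8, p3) → 70.6055
  f7: (p1, p7, p3) → 68.0409
  f8: (p1, p7, p8) → 74.2639
Σ area = 811.818

Euler characteristic 6−12+8 = 2 ✓


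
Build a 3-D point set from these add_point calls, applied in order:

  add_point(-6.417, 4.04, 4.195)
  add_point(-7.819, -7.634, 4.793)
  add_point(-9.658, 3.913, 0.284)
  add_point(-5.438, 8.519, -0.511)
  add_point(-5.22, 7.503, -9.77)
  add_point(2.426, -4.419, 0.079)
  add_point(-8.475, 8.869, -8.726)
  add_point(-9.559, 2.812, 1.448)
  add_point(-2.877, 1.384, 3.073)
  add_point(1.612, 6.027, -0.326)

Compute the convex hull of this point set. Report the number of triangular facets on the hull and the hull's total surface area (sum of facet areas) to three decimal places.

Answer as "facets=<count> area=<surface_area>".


facets=16 area=506.846

Points on the hull: [0, 1, 2, 3, 4, 5, 6, 7, 8, 9] (10 of 10).

Per-facet area ½‖(b−a)×(c−a)‖:
  f1: (p4, p1, p5) → 101.0988
  f2: (p6, p1, p2) → 43.7949
  f3: (p6, p4, p1) → 38.9275
  f4: (p7, p1, p2) → 4.3444
  f5: (p7, p0, p2) → 3.3211
  f6: (p7, p0, p1) → 24.1398
  f7: (p8, p1, p5) → 42.5799
  f8: (p8, p0, p1) → 23.6932
  f9: (p9, p8, p0) → 16.2471
  f10: (p9, p6, p4) → 20.3925
  f11: (p9, p4, p5) → 60.3367
  f12: (p9, p8, p5) → 30.4930
  f13: (p3, p9, p0) → 24.4371
  f14: (p3, p9, p6) → 30.5448
  f15: (p3, p0, p2) → 14.9948
  f16: (p3, p6, p2) → 27.5000
Σ area = 506.846

Check V−E+F: 10 − 24 + 16 = 2.


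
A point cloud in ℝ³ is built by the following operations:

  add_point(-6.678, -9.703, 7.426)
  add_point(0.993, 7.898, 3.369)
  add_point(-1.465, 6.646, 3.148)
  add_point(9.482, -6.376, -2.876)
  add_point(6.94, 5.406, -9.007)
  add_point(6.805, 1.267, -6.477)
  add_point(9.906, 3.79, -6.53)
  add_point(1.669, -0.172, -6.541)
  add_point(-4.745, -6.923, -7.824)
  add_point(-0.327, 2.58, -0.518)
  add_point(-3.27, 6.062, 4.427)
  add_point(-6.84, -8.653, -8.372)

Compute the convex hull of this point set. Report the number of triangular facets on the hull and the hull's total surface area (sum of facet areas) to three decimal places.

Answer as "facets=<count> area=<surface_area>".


facets=12 area=860.056

Hull vertices (8/12): indices [0, 1, 2, 3, 4, 6, 10, 11].

Area of each hull facet:
  f1: (p3, p0, p11) → 130.4605
  f2: (p3, p1, p6) → 75.3445
  f3: (p3, p0, p1) → 154.4201
  f4: (p4, p1, p6) → 28.8781
  f5: (p4, p3, p11) → 114.9459
  f6: (p4, p3, p6) → 19.1302
  f7: (p10, p0, p11) → 125.9552
  f8: (p10, p0, p1) → 31.3205
  f9: (p10, p4, p11) → 150.8488
  f10: (p2, p4, p1) → 18.8054
  f11: (p2, p10, p1) → 2.0140
  f12: (p2, p10, p4) → 7.9326
Σ area = 860.056

Euler characteristic 8−18+12 = 2 ✓


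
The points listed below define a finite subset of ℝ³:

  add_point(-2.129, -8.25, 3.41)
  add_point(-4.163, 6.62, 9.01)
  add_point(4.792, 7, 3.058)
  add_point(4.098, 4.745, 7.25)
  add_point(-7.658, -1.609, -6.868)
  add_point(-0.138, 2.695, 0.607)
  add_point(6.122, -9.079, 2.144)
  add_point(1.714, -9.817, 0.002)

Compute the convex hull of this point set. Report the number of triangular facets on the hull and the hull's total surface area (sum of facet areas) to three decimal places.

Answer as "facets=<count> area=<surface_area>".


facets=10 area=581.417

Points on the hull: [0, 1, 2, 3, 4, 6, 7] (7 of 8).

Area of each hull facet:
  f1: (p2, p6, p4) → 130.7817
  f2: (p1, p2, p4) → 93.3118
  f3: (p0, p1, p4) → 104.3073
  f4: (p0, p1, p6) → 64.7056
  f5: (p3, p2, p6) → 35.5322
  f6: (p3, p1, p6) → 58.9458
  f7: (p3, p1, p2) → 20.3301
  f8: (p7, p6, p4) → 24.8731
  f9: (p7, p0, p4) → 36.0157
  f10: (p7, p0, p6) → 12.6135
Σ area = 581.417

Euler: V−E+F = 7−15+10 = 2.


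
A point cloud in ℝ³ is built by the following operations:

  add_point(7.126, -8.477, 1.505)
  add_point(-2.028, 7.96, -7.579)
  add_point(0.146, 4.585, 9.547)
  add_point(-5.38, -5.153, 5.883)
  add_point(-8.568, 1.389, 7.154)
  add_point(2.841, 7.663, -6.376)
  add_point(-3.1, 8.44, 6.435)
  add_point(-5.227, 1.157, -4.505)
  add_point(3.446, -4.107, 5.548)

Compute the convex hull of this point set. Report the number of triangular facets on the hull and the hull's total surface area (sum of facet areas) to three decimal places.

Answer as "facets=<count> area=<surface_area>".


facets=14 area=687.036

Hull vertices (9/9): indices [0, 1, 2, 3, 4, 5, 6, 7, 8].

Area of each hull facet:
  f1: (p7, p1, p4) → 43.8350
  f2: (p7, p1, p0) → 64.4027
  f3: (p8, p2, p0) → 12.4753
  f4: (p6, p1, p4) → 62.6306
  f5: (p6, p2, p4) → 25.8603
  f6: (p5, p1, p0) → 42.9311
  f7: (p5, p2, p0) → 127.8532
  f8: (p5, p6, p1) → 34.8572
  f9: (p5, p6, p2) → 40.9506
  f10: (p3, p7, p4) → 42.7274
  f11: (p3, p7, p0) → 81.9674
  f12: (p3, p8, p0) → 27.4710
  f13: (p3, p2, p4) → 35.3537
  f14: (p3, p8, p2) → 43.7209
Σ area = 687.036

Euler: V−E+F = 9−21+14 = 2.


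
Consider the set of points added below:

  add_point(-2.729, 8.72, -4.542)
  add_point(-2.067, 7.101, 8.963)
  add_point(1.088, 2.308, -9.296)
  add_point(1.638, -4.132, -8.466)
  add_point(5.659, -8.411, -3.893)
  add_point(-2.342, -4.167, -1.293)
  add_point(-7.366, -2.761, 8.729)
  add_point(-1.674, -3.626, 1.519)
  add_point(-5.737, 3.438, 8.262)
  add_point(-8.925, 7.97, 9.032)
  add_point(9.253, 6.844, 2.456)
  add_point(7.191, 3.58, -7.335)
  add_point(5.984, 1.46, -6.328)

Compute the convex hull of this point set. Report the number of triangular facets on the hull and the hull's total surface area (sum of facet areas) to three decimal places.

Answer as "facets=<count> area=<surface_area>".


facets=16 area=888.892

Points on the hull: [0, 1, 2, 3, 4, 5, 6, 9, 10, 11] (10 of 13).

Facet areas (half cross-product norm):
  f1: (p6, p4, p10) → 149.0879
  f2: (p0, p10, p9) → 104.0082
  f3: (p0, p6, p9) → 80.9837
  f4: (p1, p10, p9) → 22.4681
  f5: (p1, p6, p9) → 36.1334
  f6: (p1, p6, p10) → 67.5608
  f7: (p3, p0, p2) → 21.0254
  f8: (p11, p0, p10) → 59.4365
  f9: (p11, p0, p2) → 28.7649
  f10: (p11, p4, p10) → 66.0024
  f11: (p11, p3, p2) → 21.2332
  f12: (p11, p3, p4) → 35.5070
  f13: (p5, p6, p4) → 39.1105
  f14: (p5, p3, p4) → 29.3265
  f15: (p5, p0, p6) → 74.8519
  f16: (p5, p3, p0) → 53.3916
Σ area = 888.892

Check V−E+F: 10 − 24 + 16 = 2.


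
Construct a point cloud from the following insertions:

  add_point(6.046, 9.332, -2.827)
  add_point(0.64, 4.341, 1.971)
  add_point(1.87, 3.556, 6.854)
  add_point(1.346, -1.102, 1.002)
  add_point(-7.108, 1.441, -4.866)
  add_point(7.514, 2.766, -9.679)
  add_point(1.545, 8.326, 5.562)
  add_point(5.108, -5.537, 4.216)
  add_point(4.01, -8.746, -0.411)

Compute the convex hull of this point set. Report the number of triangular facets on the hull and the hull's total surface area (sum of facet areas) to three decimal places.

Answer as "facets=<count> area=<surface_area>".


facets=10 area=600.681

Extreme-point indices: [0, 2, 4, 5, 6, 7, 8] — 7 of 9 on the boundary.

Facet areas (half cross-product norm):
  f1: (p8, p5, p4) → 103.3577
  f2: (p0, p5, p4) → 70.5725
  f3: (p7, p8, p4) → 45.1026
  f4: (p7, p2, p4) → 73.8705
  f5: (p7, p0, p2) → 59.7690
  f6: (p7, p8, p5) → 43.5560
  f7: (p7, p0, p5) → 75.3991
  f8: (p6, p2, p4) → 36.7162
  f9: (p6, p0, p4) → 69.7156
  f10: (p6, p0, p2) → 22.6217
Σ area = 600.681

Check V−E+F: 7 − 15 + 10 = 2.


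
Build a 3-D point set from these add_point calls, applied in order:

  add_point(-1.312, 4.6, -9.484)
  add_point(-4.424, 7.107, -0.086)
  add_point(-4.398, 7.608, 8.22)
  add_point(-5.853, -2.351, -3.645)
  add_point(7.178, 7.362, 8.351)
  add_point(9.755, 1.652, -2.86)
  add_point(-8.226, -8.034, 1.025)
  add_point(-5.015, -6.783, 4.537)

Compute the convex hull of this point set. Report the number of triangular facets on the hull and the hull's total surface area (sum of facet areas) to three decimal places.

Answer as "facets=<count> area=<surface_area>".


Points on the hull: [0, 1, 2, 3, 4, 5, 6, 7] (8 of 8).

Area of each hull facet:
  f1: (p0, p5, p6) → 116.9614
  f2: (p4, p0, p5) → 83.7182
  f3: (p1, p2, p6) → 65.1106
  f4: (p1, p4, p2) → 48.1725
  f5: (p1, p4, p0) → 69.9077
  f6: (p7, p2, p6) → 32.6642
  f7: (p7, p4, p2) → 86.0545
  f8: (p7, p5, p6) → 42.7333
  f9: (p7, p4, p5) → 113.3972
  f10: (p3, p0, p6) → 5.9427
  f11: (p3, p1, p6) → 33.8393
  f12: (p3, p1, p0) → 44.9577
Σ area = 743.459

Euler: V−E+F = 8−18+12 = 2.

facets=12 area=743.459


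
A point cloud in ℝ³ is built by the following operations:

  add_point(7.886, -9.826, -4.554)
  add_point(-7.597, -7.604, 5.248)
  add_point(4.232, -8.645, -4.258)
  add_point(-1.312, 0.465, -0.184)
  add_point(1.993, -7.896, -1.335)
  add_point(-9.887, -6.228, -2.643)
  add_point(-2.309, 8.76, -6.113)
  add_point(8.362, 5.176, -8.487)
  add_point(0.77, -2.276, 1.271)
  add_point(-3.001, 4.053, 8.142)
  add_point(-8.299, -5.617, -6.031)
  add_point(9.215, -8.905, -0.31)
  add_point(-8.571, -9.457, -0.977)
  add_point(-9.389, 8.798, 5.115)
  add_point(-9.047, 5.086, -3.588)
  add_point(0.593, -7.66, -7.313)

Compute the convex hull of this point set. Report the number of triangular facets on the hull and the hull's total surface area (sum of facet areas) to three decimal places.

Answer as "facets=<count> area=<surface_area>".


facets=20 area=1109.048

Extreme-point indices: [0, 1, 5, 6, 7, 9, 10, 11, 12, 13, 14, 15] — 12 of 16 on the boundary.

Per-facet area ½‖(b−a)×(c−a)‖:
  f1: (p1, p13, p5) → 67.3190
  f2: (p6, p7, p13) → 56.6697
  f3: (p9, p1, p11) → 111.8213
  f4: (p9, p1, p13) → 54.0651
  f5: (p9, p7, p11) → 148.3157
  f6: (p9, p7, p13) → 85.4513
  f7: (p0, p7, p11) → 35.2164
  f8: (p0, p15, p7) → 59.5346
  f9: (p14, p13, p5) → 51.2256
  f10: (p14, p6, p13) → 37.8743
  f11: (p10, p15, p7) → 65.6853
  f12: (p10, p6, p7) → 89.3700
  f13: (p10, p14, p6) → 42.1698
  f14: (p10, p14, p5) → 20.8076
  f15: (p12, p1, p11) → 57.3823
  f16: (p12, p0, p11) → 38.1202
  f17: (p12, p1, p5) → 12.3693
  f18: (p12, p0, p15) → 39.6041
  f19: (p12, p10, p5) → 6.7842
  f20: (p12, p10, p15) → 29.2620
Σ area = 1109.048

Euler characteristic 12−30+20 = 2 ✓


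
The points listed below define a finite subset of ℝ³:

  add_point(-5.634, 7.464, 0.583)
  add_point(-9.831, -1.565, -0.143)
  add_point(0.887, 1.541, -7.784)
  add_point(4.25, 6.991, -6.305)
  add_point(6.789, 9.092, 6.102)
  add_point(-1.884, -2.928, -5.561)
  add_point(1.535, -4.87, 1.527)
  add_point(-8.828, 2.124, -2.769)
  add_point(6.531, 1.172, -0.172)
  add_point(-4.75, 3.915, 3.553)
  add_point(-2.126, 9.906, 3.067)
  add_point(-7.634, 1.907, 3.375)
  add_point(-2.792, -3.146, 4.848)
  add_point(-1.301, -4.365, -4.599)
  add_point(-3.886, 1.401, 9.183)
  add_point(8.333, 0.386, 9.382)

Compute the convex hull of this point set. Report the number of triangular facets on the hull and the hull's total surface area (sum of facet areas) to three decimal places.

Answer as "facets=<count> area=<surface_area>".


15 of the 16 inputs are extreme points: [0, 1, 2, 3, 4, 5, 6, 7, 8, 10, 11, 12, 13, 14, 15].

Per-facet area ½‖(b−a)×(c−a)‖:
  f1: (p4, p14, p15) → 56.0574
  f2: (p4, p14, p10) → 49.9656
  f3: (p11, p14, p1) → 13.0508
  f4: (p11, p7, p1) → 12.2068
  f5: (p13, p6, p1) → 33.9140
  f6: (p8, p6, p15) → 38.6628
  f7: (p8, p4, p15) → 41.1822
  f8: (p8, p13, p2) → 32.7174
  f9: (p8, p13, p6) → 27.1500
  f10: (p12, p14, p15) → 38.1502
  f11: (p12, p6, p15) → 33.1758
  f12: (p12, p14, p1) → 27.7664
  f13: (p12, p6, p1) → 23.6776
  f14: (p3, p7, p2) → 34.2455
  f15: (p3, p4, p10) → 53.1340
  f16: (p3, p8, p2) → 27.7862
  f17: (p3, p8, p4) → 44.1129
  f18: (p5, p7, p2) → 25.7353
  f19: (p5, p13, p2) → 3.8829
  f20: (p5, p7, p1) → 20.8271
  f21: (p5, p13, p1) → 8.8370
  f22: (p0, p3, p10) → 28.6503
  f23: (p0, p3, p7) → 42.5024
  f24: (p0, p11, p7) → 18.8328
  f25: (p0, p14, p10) → 25.5912
  f26: (p0, p11, p14) → 21.8918
Σ area = 783.706

Euler: V−E+F = 15−39+26 = 2.

facets=26 area=783.706


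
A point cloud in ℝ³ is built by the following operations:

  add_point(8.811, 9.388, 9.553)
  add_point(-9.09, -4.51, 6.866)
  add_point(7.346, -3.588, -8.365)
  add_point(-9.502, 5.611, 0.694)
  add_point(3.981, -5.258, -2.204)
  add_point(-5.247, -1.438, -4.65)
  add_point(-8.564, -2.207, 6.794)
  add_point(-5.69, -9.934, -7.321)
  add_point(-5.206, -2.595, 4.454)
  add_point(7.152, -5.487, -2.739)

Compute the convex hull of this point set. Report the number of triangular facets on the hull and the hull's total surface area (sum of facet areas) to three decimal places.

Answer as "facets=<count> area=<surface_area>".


Points on the hull: [0, 1, 2, 3, 5, 6, 7, 9] (8 of 10).

Triangle areas on the boundary:
  f1: (p2, p0, p3) → 197.1204
  f2: (p1, p7, p3) → 90.9762
  f3: (p5, p7, p3) → 24.6839
  f4: (p5, p2, p3) → 47.9753
  f5: (p5, p2, p7) → 58.2303
  f6: (p6, p0, p3) → 100.9153
  f7: (p6, p1, p3) → 7.6147
  f8: (p6, p1, p0) → 17.3872
  f9: (p9, p2, p7) → 41.9512
  f10: (p9, p1, p7) → 109.2716
  f11: (p9, p2, p0) → 53.8346
  f12: (p9, p1, p0) → 175.1837
Σ area = 925.144

Euler characteristic 8−18+12 = 2 ✓

facets=12 area=925.144


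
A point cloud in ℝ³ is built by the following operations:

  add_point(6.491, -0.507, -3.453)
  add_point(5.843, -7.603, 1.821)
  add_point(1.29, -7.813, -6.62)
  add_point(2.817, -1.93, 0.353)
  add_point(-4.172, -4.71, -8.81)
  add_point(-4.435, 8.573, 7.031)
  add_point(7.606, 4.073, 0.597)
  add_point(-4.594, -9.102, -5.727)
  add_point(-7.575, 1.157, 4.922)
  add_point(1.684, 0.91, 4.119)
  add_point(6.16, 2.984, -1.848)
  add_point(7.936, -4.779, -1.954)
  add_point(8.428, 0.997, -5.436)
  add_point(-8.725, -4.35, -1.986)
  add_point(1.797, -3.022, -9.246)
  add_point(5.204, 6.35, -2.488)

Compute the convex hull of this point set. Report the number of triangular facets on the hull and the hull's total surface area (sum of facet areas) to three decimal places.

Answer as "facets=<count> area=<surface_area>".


facets=22 area=766.474

Hull vertices (13/16): indices [1, 2, 4, 5, 6, 7, 8, 9, 11, 12, 13, 14, 15].

Per-facet area ½‖(b−a)×(c−a)‖:
  f1: (p4, p5, p13) → 62.8633
  f2: (p15, p14, p12) → 29.3002
  f3: (p15, p4, p5) → 108.5382
  f4: (p15, p4, p14) → 33.5722
  f5: (p8, p5, p13) → 22.4575
  f6: (p8, p1, p13) → 67.4588
  f7: (p8, p1, p5) → 66.3321
  f8: (p2, p4, p14) → 15.9209
  f9: (p2, p14, p12) → 22.8476
  f10: (p11, p2, p12) → 29.2218
  f11: (p11, p2, p1) → 22.2244
  f12: (p6, p15, p5) → 31.0516
  f13: (p6, p11, p1) → 22.6132
  f14: (p6, p15, p12) → 14.6615
  f15: (p6, p11, p12) → 22.9928
  f16: (p7, p4, p13) → 19.3421
  f17: (p7, p2, p4) → 15.4561
  f18: (p7, p1, p13) → 47.3279
  f19: (p7, p2, p1) → 27.5280
  f20: (p9, p1, p5) → 10.7731
  f21: (p9, p6, p5) → 37.1468
  f22: (p9, p6, p1) → 36.8434
Σ area = 766.474

Check V−E+F: 13 − 33 + 22 = 2.


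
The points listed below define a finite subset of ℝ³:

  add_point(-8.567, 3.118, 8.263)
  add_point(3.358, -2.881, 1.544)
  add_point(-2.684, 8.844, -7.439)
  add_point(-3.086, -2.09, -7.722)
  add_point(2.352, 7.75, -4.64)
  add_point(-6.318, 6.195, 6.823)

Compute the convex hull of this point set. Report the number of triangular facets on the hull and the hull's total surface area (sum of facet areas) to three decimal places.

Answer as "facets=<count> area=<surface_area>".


Hull vertices (6/6): indices [0, 1, 2, 3, 4, 5].

Triangle areas on the boundary:
  f1: (p3, p1, p0) → 83.9877
  f2: (p3, p2, p0) → 92.1215
  f3: (p4, p3, p1) → 59.7505
  f4: (p4, p3, p2) → 31.7663
  f5: (p5, p2, p0) → 24.2558
  f6: (p5, p4, p2) → 42.1013
  f7: (p5, p1, p0) → 29.0776
  f8: (p5, p4, p1) → 80.0466
Σ area = 443.107

Euler characteristic 6−12+8 = 2 ✓

facets=8 area=443.107


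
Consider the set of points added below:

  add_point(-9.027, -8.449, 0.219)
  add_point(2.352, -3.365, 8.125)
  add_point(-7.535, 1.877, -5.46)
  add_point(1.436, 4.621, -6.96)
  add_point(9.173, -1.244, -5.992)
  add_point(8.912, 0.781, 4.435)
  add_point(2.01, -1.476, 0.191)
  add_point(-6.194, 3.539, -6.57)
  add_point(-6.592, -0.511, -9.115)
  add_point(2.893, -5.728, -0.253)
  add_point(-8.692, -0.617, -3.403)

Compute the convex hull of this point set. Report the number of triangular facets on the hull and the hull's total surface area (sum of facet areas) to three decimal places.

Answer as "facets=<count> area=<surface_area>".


facets=16 area=659.117

Points on the hull: [0, 1, 2, 3, 4, 5, 7, 8, 9, 10] (10 of 11).

Facet areas (half cross-product norm):
  f1: (p5, p3, p4) → 51.7986
  f2: (p8, p4, p0) → 100.4762
  f3: (p8, p3, p4) → 44.5024
  f4: (p9, p4, p0) → 38.0375
  f5: (p9, p1, p0) → 53.3209
  f6: (p9, p5, p4) → 43.8593
  f7: (p9, p5, p1) → 35.3846
  f8: (p10, p1, p0) → 63.2837
  f9: (p10, p8, p0) → 23.8164
  f10: (p7, p8, p3) → 18.2372
  f11: (p7, p5, p3) → 48.9641
  f12: (p7, p5, p1) → 77.6850
  f13: (p2, p10, p8) → 7.5528
  f14: (p2, p7, p8) → 5.3324
  f15: (p2, p10, p1) → 26.3507
  f16: (p2, p7, p1) → 20.5153
Σ area = 659.117

Check V−E+F: 10 − 24 + 16 = 2.


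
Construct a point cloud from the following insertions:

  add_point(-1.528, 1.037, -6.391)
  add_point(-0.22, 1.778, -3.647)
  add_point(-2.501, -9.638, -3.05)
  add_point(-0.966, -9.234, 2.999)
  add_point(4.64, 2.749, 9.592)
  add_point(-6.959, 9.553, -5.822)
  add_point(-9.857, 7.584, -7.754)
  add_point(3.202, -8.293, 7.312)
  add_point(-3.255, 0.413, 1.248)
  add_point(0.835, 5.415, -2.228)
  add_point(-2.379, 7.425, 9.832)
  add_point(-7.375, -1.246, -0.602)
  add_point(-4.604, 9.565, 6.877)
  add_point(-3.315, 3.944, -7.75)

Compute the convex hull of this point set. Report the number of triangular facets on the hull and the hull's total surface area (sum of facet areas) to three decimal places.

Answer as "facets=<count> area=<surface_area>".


facets=22 area=813.612

Points on the hull: [0, 1, 2, 3, 4, 5, 6, 7, 9, 10, 11, 12, 13] (13 of 14).

Facet areas (half cross-product norm):
  f1: (p7, p10, p4) → 43.0865
  f2: (p9, p7, p4) → 72.1622
  f3: (p11, p2, p6) → 46.9926
  f4: (p13, p2, p6) → 46.4037
  f5: (p5, p13, p6) → 13.7657
  f6: (p5, p13, p9) → 24.5088
  f7: (p12, p10, p4) → 13.0320
  f8: (p12, p9, p4) → 61.5759
  f9: (p12, p5, p9) → 52.5717
  f10: (p12, p5, p6) → 20.5269
  f11: (p12, p11, p6) → 76.1338
  f12: (p12, p11, p10) → 28.5914
  f13: (p3, p7, p2) → 9.5041
  f14: (p3, p11, p2) → 30.8340
  f15: (p3, p7, p10) → 51.1928
  f16: (p3, p11, p10) → 78.4736
  f17: (p0, p13, p2) → 11.7898
  f18: (p0, p13, p9) → 11.8280
  f19: (p0, p7, p2) → 66.4218
  f20: (p1, p9, p7) → 29.6197
  f21: (p1, p0, p7) → 19.6828
  f22: (p1, p0, p9) → 4.9143
Σ area = 813.612

Euler: V−E+F = 13−33+22 = 2.


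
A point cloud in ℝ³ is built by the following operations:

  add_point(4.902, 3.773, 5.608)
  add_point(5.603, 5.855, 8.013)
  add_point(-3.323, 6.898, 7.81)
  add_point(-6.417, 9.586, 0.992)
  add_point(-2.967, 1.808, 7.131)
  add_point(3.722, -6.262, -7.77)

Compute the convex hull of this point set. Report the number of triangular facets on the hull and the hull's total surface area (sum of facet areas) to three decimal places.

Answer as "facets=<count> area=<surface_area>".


facets=8 area=393.798

6 of the 6 inputs are extreme points: [0, 1, 2, 3, 4, 5].

Area of each hull facet:
  f1: (p5, p1, p3) → 137.0993
  f2: (p0, p5, p1) → 4.4034
  f3: (p4, p0, p1) → 13.1076
  f4: (p4, p5, p3) → 95.5340
  f5: (p4, p0, p5) → 69.0409
  f6: (p2, p1, p3) → 32.0231
  f7: (p2, p4, p3) → 19.8346
  f8: (p2, p4, p1) → 22.7554
Σ area = 393.798

Check V−E+F: 6 − 12 + 8 = 2.


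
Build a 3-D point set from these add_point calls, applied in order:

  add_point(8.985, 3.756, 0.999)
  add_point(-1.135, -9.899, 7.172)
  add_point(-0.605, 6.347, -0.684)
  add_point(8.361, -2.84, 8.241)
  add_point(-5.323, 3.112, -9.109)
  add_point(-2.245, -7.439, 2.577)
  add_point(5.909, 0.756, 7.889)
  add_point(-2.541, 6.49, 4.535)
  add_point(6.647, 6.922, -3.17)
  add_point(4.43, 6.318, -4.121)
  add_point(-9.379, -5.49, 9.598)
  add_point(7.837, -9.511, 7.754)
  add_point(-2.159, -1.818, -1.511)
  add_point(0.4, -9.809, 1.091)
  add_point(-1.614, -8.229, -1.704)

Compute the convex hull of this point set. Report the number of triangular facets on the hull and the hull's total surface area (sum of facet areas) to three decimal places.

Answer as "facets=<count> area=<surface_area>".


Points on the hull: [0, 1, 2, 3, 4, 6, 7, 8, 9, 10, 11, 13, 14] (13 of 15).

Area of each hull facet:
  f1: (p7, p4, p10) → 105.1629
  f2: (p14, p1, p10) → 43.3782
  f3: (p14, p4, p10) → 97.4590
  f4: (p8, p7, p0) → 33.8683
  f5: (p8, p14, p4) → 94.9144
  f6: (p6, p7, p0) → 43.0475
  f7: (p6, p3, p0) → 17.5002
  f8: (p6, p7, p10) → 77.7278
  f9: (p6, p3, p10) → 35.5246
  f10: (p13, p8, p14) → 32.3214
  f11: (p13, p14, p1) → 9.5894
  f12: (p2, p7, p4) → 22.1898
  f13: (p2, p8, p7) → 16.6375
  f14: (p11, p13, p1) → 27.7525
  f15: (p11, p1, p10) → 25.1813
  f16: (p11, p3, p10) → 58.8916
  f17: (p11, p3, p0) → 25.8456
  f18: (p11, p8, p0) → 26.3398
  f19: (p11, p13, p8) → 90.9802
  f20: (p9, p8, p4) → 1.0796
  f21: (p9, p2, p4) → 30.9280
  f22: (p9, p2, p8) → 6.4769
Σ area = 922.796

Euler: V−E+F = 13−33+22 = 2.

facets=22 area=922.796


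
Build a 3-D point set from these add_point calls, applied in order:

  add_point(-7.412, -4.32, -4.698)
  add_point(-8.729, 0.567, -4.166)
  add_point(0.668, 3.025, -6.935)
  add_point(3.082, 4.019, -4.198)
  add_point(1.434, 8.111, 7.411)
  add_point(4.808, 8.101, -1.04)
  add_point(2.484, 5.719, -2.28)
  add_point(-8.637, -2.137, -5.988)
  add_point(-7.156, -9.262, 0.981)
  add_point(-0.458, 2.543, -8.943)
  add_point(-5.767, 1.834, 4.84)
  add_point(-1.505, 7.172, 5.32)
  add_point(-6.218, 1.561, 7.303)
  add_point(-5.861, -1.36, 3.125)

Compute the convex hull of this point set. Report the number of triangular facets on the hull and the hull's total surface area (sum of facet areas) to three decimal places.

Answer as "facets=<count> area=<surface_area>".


facets=16 area=568.549

10 of the 14 inputs are extreme points: [0, 1, 3, 4, 5, 7, 8, 9, 11, 12].

Per-facet area ½‖(b−a)×(c−a)‖:
  f1: (p4, p8, p5) → 92.0236
  f2: (p9, p5, p1) → 53.0024
  f3: (p11, p5, p1) → 61.2509
  f4: (p11, p4, p5) → 16.5076
  f5: (p7, p8, p1) → 16.0877
  f6: (p7, p9, p1) → 15.7735
  f7: (p3, p8, p5) → 38.8543
  f8: (p3, p9, p5) → 9.5777
  f9: (p3, p9, p8) → 51.2064
  f10: (p12, p4, p8) → 49.5696
  f11: (p12, p11, p4) → 12.0035
  f12: (p12, p8, p1) → 60.4201
  f13: (p12, p11, p1) → 44.6434
  f14: (p0, p9, p8) → 28.6155
  f15: (p0, p7, p8) → 5.2529
  f16: (p0, p7, p9) → 13.7601
Σ area = 568.549

Check V−E+F: 10 − 24 + 16 = 2.


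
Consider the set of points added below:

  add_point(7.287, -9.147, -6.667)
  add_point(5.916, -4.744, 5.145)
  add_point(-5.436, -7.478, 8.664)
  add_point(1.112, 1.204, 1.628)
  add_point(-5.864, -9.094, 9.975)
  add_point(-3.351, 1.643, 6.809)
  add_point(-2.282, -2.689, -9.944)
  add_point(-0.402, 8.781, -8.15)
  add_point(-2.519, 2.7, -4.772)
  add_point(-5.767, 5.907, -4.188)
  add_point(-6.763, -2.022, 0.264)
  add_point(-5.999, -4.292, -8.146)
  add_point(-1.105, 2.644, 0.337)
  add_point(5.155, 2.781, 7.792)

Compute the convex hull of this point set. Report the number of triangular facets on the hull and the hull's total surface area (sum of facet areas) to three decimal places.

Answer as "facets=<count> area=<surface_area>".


facets=16 area=930.128

Points on the hull: [0, 1, 4, 5, 6, 7, 9, 10, 11, 13] (10 of 14).

Triangle areas on the boundary:
  f1: (p1, p4, p0) → 80.9085
  f2: (p11, p4, p10) → 41.4763
  f3: (p11, p4, p0) → 130.7623
  f4: (p9, p11, p10) → 38.6991
  f5: (p9, p11, p7) → 39.0315
  f6: (p9, p5, p7) → 38.1040
  f7: (p9, p4, p10) → 24.7959
  f8: (p9, p5, p4) → 58.1476
  f9: (p6, p7, p0) → 65.9509
  f10: (p6, p11, p0) → 24.7581
  f11: (p6, p11, p7) → 23.5740
  f12: (p13, p5, p7) → 72.1189
  f13: (p13, p7, p0) → 152.1624
  f14: (p13, p1, p0) → 38.8646
  f15: (p13, p1, p4) → 53.6257
  f16: (p13, p5, p4) → 47.1476
Σ area = 930.128

Euler: V−E+F = 10−24+16 = 2.


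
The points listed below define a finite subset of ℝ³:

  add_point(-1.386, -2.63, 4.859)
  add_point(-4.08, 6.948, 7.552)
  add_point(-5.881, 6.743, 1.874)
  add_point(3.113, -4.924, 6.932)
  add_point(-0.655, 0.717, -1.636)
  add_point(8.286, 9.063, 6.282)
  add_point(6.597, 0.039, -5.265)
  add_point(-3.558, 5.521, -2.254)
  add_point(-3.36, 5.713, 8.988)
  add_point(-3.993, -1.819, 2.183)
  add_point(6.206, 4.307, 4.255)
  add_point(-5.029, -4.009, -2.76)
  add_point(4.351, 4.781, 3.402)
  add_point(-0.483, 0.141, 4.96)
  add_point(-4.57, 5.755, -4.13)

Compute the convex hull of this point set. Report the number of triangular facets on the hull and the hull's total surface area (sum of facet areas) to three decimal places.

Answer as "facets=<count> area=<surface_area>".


facets=16 area=638.518

Points on the hull: [0, 1, 2, 3, 5, 6, 8, 9, 11, 14] (10 of 15).

Area of each hull facet:
  f1: (p6, p3, p5) → 89.7857
  f2: (p11, p6, p3) → 72.4124
  f3: (p8, p3, p5) → 75.0039
  f4: (p14, p5, p2) → 46.4581
  f5: (p14, p6, p5) → 90.0388
  f6: (p14, p11, p2) → 30.7156
  f7: (p14, p11, p6) → 57.1044
  f8: (p1, p5, p2) → 36.7716
  f9: (p1, p8, p2) → 3.9137
  f10: (p1, p8, p5) → 12.5784
  f11: (p0, p11, p3) → 18.3022
  f12: (p0, p8, p3) → 24.0820
  f13: (p9, p0, p11) → 7.7877
  f14: (p9, p0, p8) → 18.1843
  f15: (p9, p11, p2) → 22.9087
  f16: (p9, p8, p2) → 32.4699
Σ area = 638.518

Euler: V−E+F = 10−24+16 = 2.


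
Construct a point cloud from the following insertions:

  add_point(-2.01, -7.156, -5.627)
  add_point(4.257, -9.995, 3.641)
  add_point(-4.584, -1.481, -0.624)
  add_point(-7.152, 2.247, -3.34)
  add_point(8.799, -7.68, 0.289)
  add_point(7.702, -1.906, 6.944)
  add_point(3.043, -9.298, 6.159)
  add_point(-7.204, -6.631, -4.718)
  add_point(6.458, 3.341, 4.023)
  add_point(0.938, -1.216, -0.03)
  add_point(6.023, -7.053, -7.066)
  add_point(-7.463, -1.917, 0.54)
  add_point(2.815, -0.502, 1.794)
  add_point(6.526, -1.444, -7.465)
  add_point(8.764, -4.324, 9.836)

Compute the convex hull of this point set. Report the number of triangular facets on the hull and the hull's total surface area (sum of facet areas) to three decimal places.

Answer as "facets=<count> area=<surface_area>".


Extreme-point indices: [0, 1, 3, 4, 6, 7, 8, 10, 11, 13, 14] — 11 of 15 on the boundary.

Facet areas (half cross-product norm):
  f1: (p13, p8, p4) → 56.2222
  f2: (p14, p8, p11) → 75.3533
  f3: (p14, p8, p4) → 47.8022
  f4: (p3, p8, p11) → 43.0907
  f5: (p3, p13, p8) → 85.6842
  f6: (p3, p7, p11) → 20.1350
  f7: (p3, p7, p13) → 63.5425
  f8: (p10, p13, p4) → 22.1179
  f9: (p6, p14, p11) → 54.7813
  f10: (p6, p7, p11) → 49.3589
  f11: (p0, p7, p13) → 17.3731
  f12: (p0, p10, p13) → 22.8917
  f13: (p1, p14, p4) → 28.3603
  f14: (p1, p6, p14) → 11.7878
  f15: (p1, p10, p4) → 23.0925
  f16: (p1, p0, p10) → 43.3782
  f17: (p1, p6, p7) → 20.8636
  f18: (p1, p0, p7) → 27.7707
Σ area = 713.606

Check V−E+F: 11 − 27 + 18 = 2.

facets=18 area=713.606


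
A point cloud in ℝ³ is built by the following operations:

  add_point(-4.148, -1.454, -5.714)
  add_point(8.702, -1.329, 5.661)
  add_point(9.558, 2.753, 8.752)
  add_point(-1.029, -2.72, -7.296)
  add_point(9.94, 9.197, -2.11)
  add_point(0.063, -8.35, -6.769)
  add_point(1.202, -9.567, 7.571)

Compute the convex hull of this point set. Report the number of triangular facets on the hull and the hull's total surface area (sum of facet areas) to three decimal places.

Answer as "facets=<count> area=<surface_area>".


Hull vertices (7/7): indices [0, 1, 2, 3, 4, 5, 6].

Per-facet area ½‖(b−a)×(c−a)‖:
  f1: (p3, p4, p0) → 31.1521
  f2: (p5, p6, p0) → 58.8111
  f3: (p5, p3, p0) → 9.5490
  f4: (p5, p3, p4) → 41.3795
  f5: (p2, p4, p0) → 112.5349
  f6: (p2, p6, p0) → 121.2987
  f7: (p1, p5, p6) → 80.3024
  f8: (p1, p2, p6) → 23.8610
  f9: (p1, p5, p4) → 109.4831
  f10: (p1, p2, p4) → 32.6130
Σ area = 620.985

Euler characteristic 7−15+10 = 2 ✓

facets=10 area=620.985


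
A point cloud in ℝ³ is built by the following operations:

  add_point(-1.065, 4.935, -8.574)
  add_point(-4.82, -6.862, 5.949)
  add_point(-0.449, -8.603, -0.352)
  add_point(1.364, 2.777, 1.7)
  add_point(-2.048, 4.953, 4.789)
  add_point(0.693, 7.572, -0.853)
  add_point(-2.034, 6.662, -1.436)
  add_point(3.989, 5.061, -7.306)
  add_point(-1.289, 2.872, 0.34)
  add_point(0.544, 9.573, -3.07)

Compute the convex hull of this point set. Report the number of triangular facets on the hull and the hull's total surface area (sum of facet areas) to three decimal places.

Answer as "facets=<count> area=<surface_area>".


Extreme-point indices: [0, 1, 2, 3, 4, 5, 6, 7, 9] — 9 of 10 on the boundary.

Facet areas (half cross-product norm):
  f1: (p0, p9, p7) → 17.5453
  f2: (p2, p0, p1) → 61.0023
  f3: (p2, p0, p7) → 40.8834
  f4: (p3, p2, p1) → 44.3176
  f5: (p3, p2, p7) → 56.1697
  f6: (p6, p0, p1) → 55.7381
  f7: (p6, p0, p9) → 14.9394
  f8: (p5, p9, p7) → 10.5896
  f9: (p5, p3, p7) → 20.9584
  f10: (p4, p6, p9) → 11.3007
  f11: (p4, p5, p9) → 5.3017
  f12: (p4, p6, p1) → 36.8774
  f13: (p4, p3, p1) → 30.3795
  f14: (p4, p5, p3) → 13.7216
Σ area = 419.725

Check V−E+F: 9 − 21 + 14 = 2.

facets=14 area=419.725


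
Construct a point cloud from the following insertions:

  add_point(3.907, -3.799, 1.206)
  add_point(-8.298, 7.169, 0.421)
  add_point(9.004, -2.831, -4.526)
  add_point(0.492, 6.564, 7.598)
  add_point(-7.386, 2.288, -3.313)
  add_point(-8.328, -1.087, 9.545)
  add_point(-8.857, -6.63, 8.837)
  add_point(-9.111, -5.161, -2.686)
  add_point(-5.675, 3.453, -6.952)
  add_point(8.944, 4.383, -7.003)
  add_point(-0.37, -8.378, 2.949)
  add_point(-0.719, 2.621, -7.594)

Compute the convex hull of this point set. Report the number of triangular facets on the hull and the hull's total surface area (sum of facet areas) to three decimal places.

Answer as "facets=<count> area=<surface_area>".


Hull vertices (11/12): indices [0, 1, 2, 3, 5, 6, 7, 8, 9, 10, 11].

Facet areas (half cross-product norm):
  f1: (p3, p5, p1) → 60.4627
  f2: (p8, p1, p7) → 44.0146
  f3: (p10, p2, p7) → 71.0612
  f4: (p9, p3, p2) → 64.1083
  f5: (p9, p3, p1) → 95.5501
  f6: (p9, p8, p1) → 60.9523
  f7: (p6, p10, p7) → 52.0391
  f8: (p6, p1, p7) → 73.4786
  f9: (p6, p5, p1) → 28.3915
  f10: (p6, p3, p5) → 24.1166
  f11: (p6, p10, p3) → 78.7802
  f12: (p0, p3, p2) → 43.6494
  f13: (p0, p10, p2) → 17.4365
  f14: (p0, p10, p3) → 39.6637
  f15: (p11, p9, p2) → 37.1474
  f16: (p11, p9, p8) → 9.5540
  f17: (p11, p2, p7) → 70.9718
  f18: (p11, p8, p7) → 25.0789
Σ area = 896.457

Check V−E+F: 11 − 27 + 18 = 2.

facets=18 area=896.457


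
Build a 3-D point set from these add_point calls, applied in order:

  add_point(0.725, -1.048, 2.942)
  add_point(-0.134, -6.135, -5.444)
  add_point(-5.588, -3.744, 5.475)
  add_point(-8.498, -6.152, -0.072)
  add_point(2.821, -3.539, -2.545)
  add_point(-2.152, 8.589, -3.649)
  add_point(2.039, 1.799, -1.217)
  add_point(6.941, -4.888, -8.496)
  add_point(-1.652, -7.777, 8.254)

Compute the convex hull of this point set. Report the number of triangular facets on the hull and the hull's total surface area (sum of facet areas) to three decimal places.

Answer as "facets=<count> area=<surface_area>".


8 of the 9 inputs are extreme points: [0, 1, 2, 3, 5, 6, 7, 8].

Triangle areas on the boundary:
  f1: (p2, p5, p3) → 52.4685
  f2: (p2, p8, p3) → 19.2590
  f3: (p2, p8, p5) → 38.6226
  f4: (p1, p5, p3) → 73.2349
  f5: (p1, p5, p7) → 58.4184
  f6: (p1, p8, p3) → 53.8189
  f7: (p1, p8, p7) → 46.7865
  f8: (p6, p5, p7) → 39.1874
  f9: (p0, p8, p5) → 26.4155
  f10: (p0, p6, p5) → 18.1292
  f11: (p0, p8, p7) → 55.0233
  f12: (p0, p6, p7) → 27.3403
Σ area = 508.704

Euler characteristic 8−18+12 = 2 ✓

facets=12 area=508.704


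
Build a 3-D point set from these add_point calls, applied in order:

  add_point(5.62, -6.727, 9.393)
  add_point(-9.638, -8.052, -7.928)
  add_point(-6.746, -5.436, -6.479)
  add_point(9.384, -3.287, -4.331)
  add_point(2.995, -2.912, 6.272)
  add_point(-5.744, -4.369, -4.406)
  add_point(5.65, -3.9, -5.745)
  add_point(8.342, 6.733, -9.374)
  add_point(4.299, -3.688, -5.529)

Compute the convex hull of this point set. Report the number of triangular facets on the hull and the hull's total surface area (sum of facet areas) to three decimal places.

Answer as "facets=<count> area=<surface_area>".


Extreme-point indices: [0, 1, 2, 3, 4, 5, 6, 7] — 8 of 9 on the boundary.

Area of each hull facet:
  f1: (p0, p3, p1) → 144.6615
  f2: (p0, p7, p3) → 65.6761
  f3: (p4, p0, p1) → 46.7443
  f4: (p4, p0, p7) → 39.6911
  f5: (p6, p3, p1) → 7.7375
  f6: (p6, p7, p1) → 83.8837
  f7: (p6, p7, p3) → 22.6232
  f8: (p5, p4, p1) → 22.2985
  f9: (p5, p4, p7) → 121.6986
  f10: (p2, p7, p1) → 19.7977
  f11: (p2, p5, p1) → 2.9953
  f12: (p2, p5, p7) → 22.2776
Σ area = 600.085

Euler: V−E+F = 8−18+12 = 2.

facets=12 area=600.085


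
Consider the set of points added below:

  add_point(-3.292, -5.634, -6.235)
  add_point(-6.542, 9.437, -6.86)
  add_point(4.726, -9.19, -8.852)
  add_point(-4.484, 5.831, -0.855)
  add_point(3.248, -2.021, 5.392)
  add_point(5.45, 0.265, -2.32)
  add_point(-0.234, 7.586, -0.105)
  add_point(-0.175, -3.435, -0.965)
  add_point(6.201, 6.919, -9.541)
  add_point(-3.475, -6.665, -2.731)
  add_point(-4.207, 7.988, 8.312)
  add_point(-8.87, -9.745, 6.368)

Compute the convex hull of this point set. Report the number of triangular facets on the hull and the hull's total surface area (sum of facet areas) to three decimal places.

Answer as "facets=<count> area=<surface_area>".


Points on the hull: [0, 1, 2, 4, 5, 8, 10, 11] (8 of 12).

Triangle areas on the boundary:
  f1: (p10, p1, p11) → 141.9613
  f2: (p10, p1, p8) → 102.1870
  f3: (p2, p1, p8) → 106.9096
  f4: (p0, p1, p11) → 107.9063
  f5: (p0, p2, p11) → 57.7717
  f6: (p0, p2, p1) → 58.8667
  f7: (p4, p10, p8) → 112.5030
  f8: (p4, p10, p11) → 91.9645
  f9: (p4, p2, p11) → 114.7300
  f10: (p5, p2, p8) → 56.1101
  f11: (p5, p4, p8) → 19.2428
  f12: (p5, p4, p2) → 46.0528
Σ area = 1016.206

Euler: V−E+F = 8−18+12 = 2.

facets=12 area=1016.206


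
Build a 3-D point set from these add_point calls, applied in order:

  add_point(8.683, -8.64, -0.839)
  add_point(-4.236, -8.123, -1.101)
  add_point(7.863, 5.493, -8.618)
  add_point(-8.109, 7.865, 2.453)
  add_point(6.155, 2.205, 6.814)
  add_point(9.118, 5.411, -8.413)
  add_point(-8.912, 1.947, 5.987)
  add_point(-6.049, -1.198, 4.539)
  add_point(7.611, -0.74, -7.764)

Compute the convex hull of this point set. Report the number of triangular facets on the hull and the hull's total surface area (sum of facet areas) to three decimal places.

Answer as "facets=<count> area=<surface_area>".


Hull vertices (9/9): indices [0, 1, 2, 3, 4, 5, 6, 7, 8].

Per-facet area ½‖(b−a)×(c−a)‖:
  f1: (p4, p0, p5) → 97.2689
  f2: (p3, p4, p6) → 52.0909
  f3: (p3, p4, p5) → 124.5740
  f4: (p3, p1, p6) → 43.0337
  f5: (p7, p1, p6) → 10.5095
  f6: (p7, p1, p0) → 57.5279
  f7: (p7, p4, p6) → 26.9528
  f8: (p7, p4, p0) → 86.1694
  f9: (p8, p0, p5) → 21.6219
  f10: (p8, p1, p0) → 67.5636
  f11: (p2, p8, p5) → 4.0073
  f12: (p2, p8, p1) → 40.2909
  f13: (p2, p3, p5) → 8.6527
  f14: (p2, p3, p1) → 149.3412
Σ area = 789.605

Euler characteristic 9−21+14 = 2 ✓

facets=14 area=789.605


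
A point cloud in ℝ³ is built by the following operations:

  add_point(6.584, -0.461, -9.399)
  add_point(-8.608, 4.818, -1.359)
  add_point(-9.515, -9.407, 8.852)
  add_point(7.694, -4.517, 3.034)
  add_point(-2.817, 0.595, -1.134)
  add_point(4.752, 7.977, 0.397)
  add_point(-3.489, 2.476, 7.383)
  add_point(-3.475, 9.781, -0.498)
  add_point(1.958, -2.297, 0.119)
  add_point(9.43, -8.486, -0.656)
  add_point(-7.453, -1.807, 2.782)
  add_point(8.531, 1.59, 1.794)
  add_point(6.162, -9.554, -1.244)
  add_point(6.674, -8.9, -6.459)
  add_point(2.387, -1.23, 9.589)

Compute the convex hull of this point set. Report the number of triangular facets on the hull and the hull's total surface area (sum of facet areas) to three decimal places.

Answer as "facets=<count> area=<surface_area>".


facets=20 area=1005.593

12 of the 15 inputs are extreme points: [0, 1, 2, 3, 5, 6, 7, 9, 11, 12, 13, 14].

Triangle areas on the boundary:
  f1: (p14, p9, p2) → 103.7230
  f2: (p6, p14, p2) → 48.4897
  f3: (p13, p0, p9) → 27.9241
  f4: (p1, p0, p7) → 60.6408
  f5: (p1, p6, p2) → 69.5136
  f6: (p1, p6, p7) → 35.7059
  f7: (p1, p13, p2) → 173.8944
  f8: (p1, p13, p0) → 79.5701
  f9: (p5, p0, p7) → 54.2434
  f10: (p5, p6, p7) → 44.3826
  f11: (p5, p6, p14) → 43.7302
  f12: (p12, p9, p2) → 23.4141
  f13: (p12, p13, p2) → 38.8151
  f14: (p12, p13, p9) → 9.2031
  f15: (p11, p5, p14) → 38.8552
  f16: (p11, p0, p9) → 55.4344
  f17: (p11, p5, p0) → 43.3087
  f18: (p3, p14, p9) → 11.1356
  f19: (p3, p11, p9) → 15.3997
  f20: (p3, p11, p14) → 28.2088
Σ area = 1005.593

Euler characteristic 12−30+20 = 2 ✓


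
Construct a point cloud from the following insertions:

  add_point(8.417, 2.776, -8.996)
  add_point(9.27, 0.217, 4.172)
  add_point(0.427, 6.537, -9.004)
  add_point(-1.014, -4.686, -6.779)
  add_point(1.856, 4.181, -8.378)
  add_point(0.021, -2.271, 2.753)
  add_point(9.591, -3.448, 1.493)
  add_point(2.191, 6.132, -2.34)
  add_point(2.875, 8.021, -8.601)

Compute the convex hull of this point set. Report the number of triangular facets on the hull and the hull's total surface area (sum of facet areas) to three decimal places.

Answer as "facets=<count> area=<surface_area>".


Points on the hull: [0, 1, 2, 3, 5, 6, 7, 8] (8 of 9).

Per-facet area ½‖(b−a)×(c−a)‖:
  f1: (p0, p6, p3) → 68.9463
  f2: (p0, p1, p6) → 27.7737
  f3: (p0, p1, p8) → 50.9411
  f4: (p5, p6, p3) → 48.0097
  f5: (p5, p1, p6) → 21.4634
  f6: (p2, p5, p3) → 56.8906
  f7: (p2, p0, p3) → 48.5473
  f8: (p2, p0, p8) → 10.6803
  f9: (p7, p1, p8) → 28.6975
  f10: (p7, p5, p1) → 45.6991
  f11: (p7, p2, p8) → 9.4541
  f12: (p7, p2, p5) → 30.4351
Σ area = 447.538

Euler: V−E+F = 8−18+12 = 2.

facets=12 area=447.538
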